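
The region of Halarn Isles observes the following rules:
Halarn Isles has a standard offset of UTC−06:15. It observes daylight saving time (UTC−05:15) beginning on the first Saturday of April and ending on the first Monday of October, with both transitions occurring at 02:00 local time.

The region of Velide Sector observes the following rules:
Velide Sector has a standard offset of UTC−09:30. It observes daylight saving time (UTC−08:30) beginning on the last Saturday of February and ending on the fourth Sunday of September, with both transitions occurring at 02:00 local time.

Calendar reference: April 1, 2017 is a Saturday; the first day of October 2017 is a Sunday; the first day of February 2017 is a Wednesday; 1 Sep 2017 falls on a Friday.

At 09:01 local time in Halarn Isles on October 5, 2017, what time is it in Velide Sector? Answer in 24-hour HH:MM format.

1 April 2017 is a Saturday, so the first Saturday is April 1.
1 October 2017 is a Sunday, so the first Monday is October 2.
Daylight saving runs 1 April – 2 October; October 5, 2017 is outside that window, so Halarn Isles is on standard time at UTC−06:15.
09:01 Halarn Isles + 6h15m = 15:16 UTC.
1 February 2017 is a Wednesday, so Saturdays fall on 4, 11, 18, 25; the last is February 25.
1 September 2017 is a Friday, so the first Sunday is September 3 and the fourth is September 24.
At the standard offset (UTC−09:30), 15:16 UTC − 9h30m = 05:46 Velide Sector standard time.
The standard-time date in Velide Sector, October 5, 2017, does not fall between 25 February and 24 September, so daylight saving is not in effect and Velide Sector is at UTC−09:30.
15:16 UTC − 9h30m = 05:46 Velide Sector.

05:46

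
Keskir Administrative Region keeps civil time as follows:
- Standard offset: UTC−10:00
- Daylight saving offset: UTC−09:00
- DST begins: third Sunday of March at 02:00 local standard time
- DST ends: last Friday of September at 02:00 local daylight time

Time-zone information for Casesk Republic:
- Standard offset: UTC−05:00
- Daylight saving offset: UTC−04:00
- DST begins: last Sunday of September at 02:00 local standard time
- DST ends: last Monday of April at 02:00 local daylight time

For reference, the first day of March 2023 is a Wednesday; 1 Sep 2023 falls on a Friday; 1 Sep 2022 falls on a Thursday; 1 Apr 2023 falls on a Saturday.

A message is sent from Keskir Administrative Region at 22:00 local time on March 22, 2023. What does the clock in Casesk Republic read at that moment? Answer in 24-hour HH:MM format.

1 March 2023 is a Wednesday, so the first Sunday is March 5 and the third is March 19.
1 September 2023 is a Friday, so Fridays fall on 1, 8, 15, 22, 29; the last is September 29.
March 22, 2023 falls between 19 March and 29 September, so daylight saving is in effect and Keskir Administrative Region is at UTC−09:00.
22:00 Keskir Administrative Region + 9h = 07:00 UTC (rolling into the next day, 23 March 2023).
1 September 2022 is a Thursday, so Sundays fall on 4, 11, 18, 25; the last is September 25.
1 April 2023 is a Saturday, so Mondays fall on 3, 10, 17, 24; the last is April 24.
At the standard offset (UTC−05:00), 07:00 UTC − 5h = 02:00 Casesk Republic standard time.
The standard-time date in Casesk Republic, March 23, 2023, falls between 25 September 2022 and 24 April 2023, so daylight saving is in effect and Casesk Republic is at UTC−04:00.
07:00 UTC − 4h = 03:00 Casesk Republic.

03:00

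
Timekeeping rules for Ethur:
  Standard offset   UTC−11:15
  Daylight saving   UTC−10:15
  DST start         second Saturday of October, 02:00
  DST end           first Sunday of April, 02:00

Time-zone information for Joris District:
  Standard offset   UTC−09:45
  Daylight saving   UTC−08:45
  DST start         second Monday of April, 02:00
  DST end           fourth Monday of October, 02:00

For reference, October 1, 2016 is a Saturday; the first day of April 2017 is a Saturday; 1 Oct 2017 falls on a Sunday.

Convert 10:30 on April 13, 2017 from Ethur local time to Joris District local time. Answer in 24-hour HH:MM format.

13:00

1 October 2016 is a Saturday, so the first Saturday is October 1 and the second is October 8.
1 April 2017 is a Saturday, so the first Sunday is April 2.
April 13, 2017 is outside the daylight-saving period (8 October 2016 – 2 April 2017), so Ethur is on standard time, UTC−11:15.
10:30 Ethur + 11h15m = 21:45 UTC.
1 April 2017 is a Saturday, so the first Monday is April 3 and the second is April 10.
1 October 2017 is a Sunday, so the first Monday is October 2 and the fourth is October 23.
At the standard offset (UTC−09:45), 21:45 UTC − 9h45m = 12:00 Joris District standard time.
The standard-time date in Joris District, April 13, 2017, lies within the daylight-saving period (10 April – 23 October), so Joris District is on daylight time, UTC−08:45.
21:45 UTC − 8h45m = 13:00 Joris District.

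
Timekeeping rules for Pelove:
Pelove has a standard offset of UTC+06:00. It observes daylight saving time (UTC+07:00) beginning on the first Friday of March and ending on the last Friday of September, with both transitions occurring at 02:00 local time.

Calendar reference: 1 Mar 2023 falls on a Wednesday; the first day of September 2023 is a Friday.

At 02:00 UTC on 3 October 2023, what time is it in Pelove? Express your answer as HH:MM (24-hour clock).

1 March 2023 is a Wednesday, so the first Friday is March 3.
1 September 2023 is a Friday, so Fridays fall on 1, 8, 15, 22, 29; the last is September 29.
At the standard offset (UTC+06:00), 02:00 UTC + 6h = 08:00 Pelove standard time.
The standard-time date in Pelove, 3 October 2023, is outside the daylight-saving period (3 March – 29 September), so Pelove is on standard time, UTC+06:00.
02:00 UTC + 6h = 08:00 local.

08:00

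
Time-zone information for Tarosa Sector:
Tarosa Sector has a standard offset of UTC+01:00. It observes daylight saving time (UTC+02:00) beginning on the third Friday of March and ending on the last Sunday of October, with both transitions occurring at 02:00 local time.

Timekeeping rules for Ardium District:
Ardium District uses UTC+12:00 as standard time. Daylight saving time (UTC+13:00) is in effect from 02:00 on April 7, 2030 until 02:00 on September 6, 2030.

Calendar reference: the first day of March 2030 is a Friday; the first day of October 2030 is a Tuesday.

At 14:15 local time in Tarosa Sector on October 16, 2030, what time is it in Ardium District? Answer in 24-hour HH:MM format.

1 March 2030 is a Friday, so the first Friday is March 1 and the third is March 15.
1 October 2030 is a Tuesday, so Sundays fall on 6, 13, 20, 27; the last is October 27.
Daylight saving runs 15 March – 27 October; October 16, 2030 is inside that window, so Tarosa Sector is at UTC+02:00.
14:15 Tarosa Sector − 2h = 12:15 UTC.
At the standard offset (UTC+12:00), 12:15 UTC + 12h = 00:15 Ardium District standard time (rolling into the next day, 17 October 2030).
The standard-time date in Ardium District, October 17, 2030, is outside the daylight-saving period (7 April – 6 September), so Ardium District is on standard time, UTC+12:00.
12:15 UTC + 12h = 00:15 Ardium District (rolling into the next day, 17 October 2030).

00:15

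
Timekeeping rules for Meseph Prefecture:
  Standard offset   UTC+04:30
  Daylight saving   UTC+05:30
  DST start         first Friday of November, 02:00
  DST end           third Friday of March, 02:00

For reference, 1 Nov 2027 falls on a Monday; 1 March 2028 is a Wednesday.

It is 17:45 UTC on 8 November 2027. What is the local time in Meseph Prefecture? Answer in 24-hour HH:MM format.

23:15

1 November 2027 is a Monday, so the first Friday is November 5.
1 March 2028 is a Wednesday, so the first Friday is March 3 and the third is March 17.
At the standard offset (UTC+04:30), 17:45 UTC + 4h30m = 22:15 Meseph Prefecture standard time.
The standard-time date in Meseph Prefecture, 8 November 2027, falls between 5 November 2027 and 17 March 2028, so daylight saving is in effect and Meseph Prefecture is at UTC+05:30.
17:45 UTC + 5h30m = 23:15 local.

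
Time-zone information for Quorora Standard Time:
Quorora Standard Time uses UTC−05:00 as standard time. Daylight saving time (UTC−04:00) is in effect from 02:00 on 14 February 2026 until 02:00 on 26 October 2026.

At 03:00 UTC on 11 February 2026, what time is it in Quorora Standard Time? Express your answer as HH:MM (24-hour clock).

22:00

At the standard offset (UTC−05:00), 03:00 UTC − 5h = 22:00 Quorora Standard Time standard time (rolling into the previous day, 10 February 2026).
Daylight saving runs 14 February – 26 October; the standard-time date in Quorora Standard Time, 10 February 2026, is outside that window, so Quorora Standard Time is on standard time at UTC−05:00.
03:00 UTC − 5h = 22:00 local (rolling into the previous day, 10 February 2026).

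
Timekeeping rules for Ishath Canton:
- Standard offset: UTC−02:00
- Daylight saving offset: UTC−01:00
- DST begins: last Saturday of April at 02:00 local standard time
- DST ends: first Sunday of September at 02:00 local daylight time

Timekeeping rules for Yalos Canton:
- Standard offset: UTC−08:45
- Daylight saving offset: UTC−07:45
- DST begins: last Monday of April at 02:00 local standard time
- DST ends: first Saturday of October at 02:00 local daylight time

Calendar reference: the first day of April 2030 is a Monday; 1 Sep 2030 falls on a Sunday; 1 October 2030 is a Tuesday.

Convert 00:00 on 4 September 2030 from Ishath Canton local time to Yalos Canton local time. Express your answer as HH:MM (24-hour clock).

18:15

1 April 2030 is a Monday, so Saturdays fall on 6, 13, 20, 27; the last is April 27.
1 September 2030 is a Sunday, so the first Sunday is September 1.
4 September 2030 does not fall between 27 April and 1 September, so daylight saving is not in effect and Ishath Canton is at UTC−02:00.
00:00 Ishath Canton + 2h = 02:00 UTC.
1 April 2030 is a Monday, so Mondays fall on 1, 8, 15, 22, 29; the last is April 29.
1 October 2030 is a Tuesday, so the first Saturday is October 5.
At the standard offset (UTC−08:45), 02:00 UTC − 8h45m = 17:15 Yalos Canton standard time (rolling into the previous day, 3 September 2030).
The standard-time date in Yalos Canton, 3 September 2030, falls between 29 April and 5 October, so daylight saving is in effect and Yalos Canton is at UTC−07:45.
02:00 UTC − 7h45m = 18:15 Yalos Canton (rolling into the previous day, 3 September 2030).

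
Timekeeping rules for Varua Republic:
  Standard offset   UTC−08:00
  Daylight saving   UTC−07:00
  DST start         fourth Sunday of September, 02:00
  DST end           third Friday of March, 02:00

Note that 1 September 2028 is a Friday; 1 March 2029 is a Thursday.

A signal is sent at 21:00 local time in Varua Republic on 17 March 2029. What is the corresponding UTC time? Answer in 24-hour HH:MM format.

05:00

1 September 2028 is a Friday, so the first Sunday is September 3 and the fourth is September 24.
1 March 2029 is a Thursday, so the first Friday is March 2 and the third is March 16.
Daylight saving runs 24 September 2028 – 16 March 2029; 17 March 2029 is outside that window, so Varua Republic is on standard time at UTC−08:00.
21:00 local + 8h = 05:00 UTC (rolling into the next day, 18 March 2029).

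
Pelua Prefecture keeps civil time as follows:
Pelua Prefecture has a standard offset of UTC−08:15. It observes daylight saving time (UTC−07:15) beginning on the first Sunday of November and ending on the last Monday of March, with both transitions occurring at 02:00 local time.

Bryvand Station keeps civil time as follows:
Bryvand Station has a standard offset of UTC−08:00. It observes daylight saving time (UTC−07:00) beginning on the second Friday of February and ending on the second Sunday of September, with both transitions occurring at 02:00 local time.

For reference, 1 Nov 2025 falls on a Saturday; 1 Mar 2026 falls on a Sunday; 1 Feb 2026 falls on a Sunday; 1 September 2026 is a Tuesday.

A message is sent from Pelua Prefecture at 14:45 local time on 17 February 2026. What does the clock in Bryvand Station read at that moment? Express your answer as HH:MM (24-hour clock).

1 November 2025 is a Saturday, so the first Sunday is November 2.
1 March 2026 is a Sunday, so Mondays fall on 2, 9, 16, 23, 30; the last is March 30.
Daylight saving runs 2 November 2025 – 30 March 2026; 17 February 2026 is inside that window, so Pelua Prefecture is at UTC−07:15.
14:45 Pelua Prefecture + 7h15m = 22:00 UTC.
1 February 2026 is a Sunday, so the first Friday is February 6 and the second is February 13.
1 September 2026 is a Tuesday, so the first Sunday is September 6 and the second is September 13.
At the standard offset (UTC−08:00), 22:00 UTC − 8h = 14:00 Bryvand Station standard time.
Daylight saving runs 13 February – 13 September; the standard-time date in Bryvand Station, 17 February 2026, is inside that window, so Bryvand Station is at UTC−07:00.
22:00 UTC − 7h = 15:00 Bryvand Station.

15:00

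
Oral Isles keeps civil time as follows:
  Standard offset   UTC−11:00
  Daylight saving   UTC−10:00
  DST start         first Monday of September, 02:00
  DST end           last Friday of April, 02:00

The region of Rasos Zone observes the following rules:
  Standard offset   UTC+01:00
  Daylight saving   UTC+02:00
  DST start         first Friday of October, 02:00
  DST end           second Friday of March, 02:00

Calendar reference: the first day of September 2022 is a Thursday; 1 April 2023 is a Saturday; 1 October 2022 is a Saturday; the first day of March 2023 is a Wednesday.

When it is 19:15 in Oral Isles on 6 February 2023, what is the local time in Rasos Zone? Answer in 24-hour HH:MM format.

1 September 2022 is a Thursday, so the first Monday is September 5.
1 April 2023 is a Saturday, so Fridays fall on 7, 14, 21, 28; the last is April 28.
6 February 2023 lies within the daylight-saving period (5 September 2022 – 28 April 2023), so Oral Isles is on daylight time, UTC−10:00.
19:15 Oral Isles + 10h = 05:15 UTC (rolling into the next day, 7 February 2023).
1 October 2022 is a Saturday, so the first Friday is October 7.
1 March 2023 is a Wednesday, so the first Friday is March 3 and the second is March 10.
At the standard offset (UTC+01:00), 05:15 UTC + 1h = 06:15 Rasos Zone standard time.
The standard-time date in Rasos Zone, 7 February 2023, falls between 7 October 2022 and 10 March 2023, so daylight saving is in effect and Rasos Zone is at UTC+02:00.
05:15 UTC + 2h = 07:15 Rasos Zone.

07:15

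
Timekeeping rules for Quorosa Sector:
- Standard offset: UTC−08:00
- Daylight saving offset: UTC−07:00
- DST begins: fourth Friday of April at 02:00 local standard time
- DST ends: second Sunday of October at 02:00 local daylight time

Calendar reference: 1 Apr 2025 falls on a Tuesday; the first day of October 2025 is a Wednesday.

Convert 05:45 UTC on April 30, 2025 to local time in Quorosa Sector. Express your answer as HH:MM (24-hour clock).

1 April 2025 is a Tuesday, so the first Friday is April 4 and the fourth is April 25.
1 October 2025 is a Wednesday, so the first Sunday is October 5 and the second is October 12.
At the standard offset (UTC−08:00), 05:45 UTC − 8h = 21:45 Quorosa Sector standard time (rolling into the previous day, 29 April 2025).
The standard-time date in Quorosa Sector, April 29, 2025, falls between 25 April and 12 October, so daylight saving is in effect and Quorosa Sector is at UTC−07:00.
05:45 UTC − 7h = 22:45 local (rolling into the previous day, 29 April 2025).

22:45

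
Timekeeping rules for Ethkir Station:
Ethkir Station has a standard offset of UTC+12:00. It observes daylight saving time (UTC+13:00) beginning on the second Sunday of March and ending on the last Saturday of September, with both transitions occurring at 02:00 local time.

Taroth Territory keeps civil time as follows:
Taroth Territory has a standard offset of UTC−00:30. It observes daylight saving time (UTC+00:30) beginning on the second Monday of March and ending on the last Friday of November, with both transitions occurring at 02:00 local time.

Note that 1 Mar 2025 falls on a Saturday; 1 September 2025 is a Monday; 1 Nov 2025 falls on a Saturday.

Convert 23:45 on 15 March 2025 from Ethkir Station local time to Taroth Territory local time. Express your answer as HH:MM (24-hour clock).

11:15

1 March 2025 is a Saturday, so the first Sunday is March 2 and the second is March 9.
1 September 2025 is a Monday, so Saturdays fall on 6, 13, 20, 27; the last is September 27.
15 March 2025 lies within the daylight-saving period (9 March – 27 September), so Ethkir Station is on daylight time, UTC+13:00.
23:45 Ethkir Station − 13h = 10:45 UTC.
1 March 2025 is a Saturday, so the first Monday is March 3 and the second is March 10.
1 November 2025 is a Saturday, so Fridays fall on 7, 14, 21, 28; the last is November 28.
At the standard offset (UTC−00:30), 10:45 UTC − 0h30m = 10:15 Taroth Territory standard time.
The standard-time date in Taroth Territory, 15 March 2025, falls between 10 March and 28 November, so daylight saving is in effect and Taroth Territory is at UTC+00:30.
10:45 UTC + 0h30m = 11:15 Taroth Territory.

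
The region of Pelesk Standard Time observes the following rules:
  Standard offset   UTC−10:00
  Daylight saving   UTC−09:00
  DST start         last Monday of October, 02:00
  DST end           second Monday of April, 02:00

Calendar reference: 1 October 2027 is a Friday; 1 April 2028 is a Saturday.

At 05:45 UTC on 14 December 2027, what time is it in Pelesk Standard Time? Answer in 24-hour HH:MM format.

20:45

1 October 2027 is a Friday, so Mondays fall on 4, 11, 18, 25; the last is October 25.
1 April 2028 is a Saturday, so the first Monday is April 3 and the second is April 10.
At the standard offset (UTC−10:00), 05:45 UTC − 10h = 19:45 Pelesk Standard Time standard time (rolling into the previous day, 13 December 2027).
The standard-time date in Pelesk Standard Time, 13 December 2027, lies within the daylight-saving period (25 October 2027 – 10 April 2028), so Pelesk Standard Time is on daylight time, UTC−09:00.
05:45 UTC − 9h = 20:45 local (rolling into the previous day, 13 December 2027).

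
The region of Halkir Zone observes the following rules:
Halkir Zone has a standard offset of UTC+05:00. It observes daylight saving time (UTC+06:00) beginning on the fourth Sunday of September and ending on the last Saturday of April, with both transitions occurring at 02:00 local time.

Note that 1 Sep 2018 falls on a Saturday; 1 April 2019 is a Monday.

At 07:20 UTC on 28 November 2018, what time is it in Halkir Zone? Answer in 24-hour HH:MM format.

13:20

1 September 2018 is a Saturday, so the first Sunday is September 2 and the fourth is September 23.
1 April 2019 is a Monday, so Saturdays fall on 6, 13, 20, 27; the last is April 27.
At the standard offset (UTC+05:00), 07:20 UTC + 5h = 12:20 Halkir Zone standard time.
The standard-time date in Halkir Zone, 28 November 2018, falls between 23 September 2018 and 27 April 2019, so daylight saving is in effect and Halkir Zone is at UTC+06:00.
07:20 UTC + 6h = 13:20 local.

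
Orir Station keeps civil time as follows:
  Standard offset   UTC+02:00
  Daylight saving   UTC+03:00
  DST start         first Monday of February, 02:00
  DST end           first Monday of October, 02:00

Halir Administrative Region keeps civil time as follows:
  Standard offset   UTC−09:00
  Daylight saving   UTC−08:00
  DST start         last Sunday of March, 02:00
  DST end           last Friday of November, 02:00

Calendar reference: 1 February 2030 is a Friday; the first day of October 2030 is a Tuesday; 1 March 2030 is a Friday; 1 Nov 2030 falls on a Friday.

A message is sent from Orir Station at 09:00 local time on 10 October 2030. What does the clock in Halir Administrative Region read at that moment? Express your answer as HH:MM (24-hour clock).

1 February 2030 is a Friday, so the first Monday is February 4.
1 October 2030 is a Tuesday, so the first Monday is October 7.
10 October 2030 does not fall between 4 February and 7 October, so daylight saving is not in effect and Orir Station is at UTC+02:00.
09:00 Orir Station − 2h = 07:00 UTC.
1 March 2030 is a Friday, so Sundays fall on 3, 10, 17, 24, 31; the last is March 31.
1 November 2030 is a Friday, so Fridays fall on 1, 8, 15, 22, 29; the last is November 29.
At the standard offset (UTC−09:00), 07:00 UTC − 9h = 22:00 Halir Administrative Region standard time (rolling into the previous day, 9 October 2030).
The standard-time date in Halir Administrative Region, 9 October 2030, falls between 31 March and 29 November, so daylight saving is in effect and Halir Administrative Region is at UTC−08:00.
07:00 UTC − 8h = 23:00 Halir Administrative Region (rolling into the previous day, 9 October 2030).

23:00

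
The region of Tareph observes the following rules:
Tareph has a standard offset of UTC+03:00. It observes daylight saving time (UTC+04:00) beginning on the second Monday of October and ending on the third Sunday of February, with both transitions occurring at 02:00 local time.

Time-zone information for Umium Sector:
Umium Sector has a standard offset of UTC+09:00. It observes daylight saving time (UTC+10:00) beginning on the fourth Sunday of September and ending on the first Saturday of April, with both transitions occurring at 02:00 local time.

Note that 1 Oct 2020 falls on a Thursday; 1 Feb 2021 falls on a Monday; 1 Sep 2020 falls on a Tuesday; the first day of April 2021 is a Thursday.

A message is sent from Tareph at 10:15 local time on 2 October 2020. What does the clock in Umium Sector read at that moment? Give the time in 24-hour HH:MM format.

17:15

1 October 2020 is a Thursday, so the first Monday is October 5 and the second is October 12.
1 February 2021 is a Monday, so the first Sunday is February 7 and the third is February 21.
2 October 2020 is outside the daylight-saving period (12 October 2020 – 21 February 2021), so Tareph is on standard time, UTC+03:00.
10:15 Tareph − 3h = 07:15 UTC.
1 September 2020 is a Tuesday, so the first Sunday is September 6 and the fourth is September 27.
1 April 2021 is a Thursday, so the first Saturday is April 3.
At the standard offset (UTC+09:00), 07:15 UTC + 9h = 16:15 Umium Sector standard time.
Daylight saving runs 27 September 2020 – 3 April 2021; the standard-time date in Umium Sector, 2 October 2020, is inside that window, so Umium Sector is at UTC+10:00.
07:15 UTC + 10h = 17:15 Umium Sector.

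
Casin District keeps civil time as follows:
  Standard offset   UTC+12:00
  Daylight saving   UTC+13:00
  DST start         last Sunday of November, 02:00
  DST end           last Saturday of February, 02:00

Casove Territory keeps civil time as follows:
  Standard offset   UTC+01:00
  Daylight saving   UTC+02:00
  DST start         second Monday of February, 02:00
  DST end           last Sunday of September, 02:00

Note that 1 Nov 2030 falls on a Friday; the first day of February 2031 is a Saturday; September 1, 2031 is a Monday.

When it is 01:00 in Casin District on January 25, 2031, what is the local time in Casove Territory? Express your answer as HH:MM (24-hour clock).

13:00

1 November 2030 is a Friday, so Sundays fall on 3, 10, 17, 24; the last is November 24.
1 February 2031 is a Saturday, so Saturdays fall on 1, 8, 15, 22; the last is February 22.
January 25, 2031 lies within the daylight-saving period (24 November 2030 – 22 February 2031), so Casin District is on daylight time, UTC+13:00.
01:00 Casin District − 13h = 12:00 UTC (rolling into the previous day, 24 January 2031).
1 February 2031 is a Saturday, so the first Monday is February 3 and the second is February 10.
1 September 2031 is a Monday, so Sundays fall on 7, 14, 21, 28; the last is September 28.
At the standard offset (UTC+01:00), 12:00 UTC + 1h = 13:00 Casove Territory standard time.
The standard-time date in Casove Territory, January 24, 2031, is outside the daylight-saving period (10 February – 28 September), so Casove Territory is on standard time, UTC+01:00.
12:00 UTC + 1h = 13:00 Casove Territory.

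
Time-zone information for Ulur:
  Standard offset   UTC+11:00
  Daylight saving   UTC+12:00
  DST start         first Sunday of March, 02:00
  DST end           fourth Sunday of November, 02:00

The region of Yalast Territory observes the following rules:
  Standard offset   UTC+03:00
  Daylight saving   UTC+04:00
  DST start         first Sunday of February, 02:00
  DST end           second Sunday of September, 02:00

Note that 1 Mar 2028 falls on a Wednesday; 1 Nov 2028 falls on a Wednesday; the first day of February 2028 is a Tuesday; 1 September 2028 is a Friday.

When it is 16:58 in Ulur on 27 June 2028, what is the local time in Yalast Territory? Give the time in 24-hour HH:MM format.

1 March 2028 is a Wednesday, so the first Sunday is March 5.
1 November 2028 is a Wednesday, so the first Sunday is November 5 and the fourth is November 26.
27 June 2028 falls between 5 March and 26 November, so daylight saving is in effect and Ulur is at UTC+12:00.
16:58 Ulur − 12h = 04:58 UTC.
1 February 2028 is a Tuesday, so the first Sunday is February 6.
1 September 2028 is a Friday, so the first Sunday is September 3 and the second is September 10.
At the standard offset (UTC+03:00), 04:58 UTC + 3h = 07:58 Yalast Territory standard time.
The standard-time date in Yalast Territory, 27 June 2028, falls between 6 February and 10 September, so daylight saving is in effect and Yalast Territory is at UTC+04:00.
04:58 UTC + 4h = 08:58 Yalast Territory.

08:58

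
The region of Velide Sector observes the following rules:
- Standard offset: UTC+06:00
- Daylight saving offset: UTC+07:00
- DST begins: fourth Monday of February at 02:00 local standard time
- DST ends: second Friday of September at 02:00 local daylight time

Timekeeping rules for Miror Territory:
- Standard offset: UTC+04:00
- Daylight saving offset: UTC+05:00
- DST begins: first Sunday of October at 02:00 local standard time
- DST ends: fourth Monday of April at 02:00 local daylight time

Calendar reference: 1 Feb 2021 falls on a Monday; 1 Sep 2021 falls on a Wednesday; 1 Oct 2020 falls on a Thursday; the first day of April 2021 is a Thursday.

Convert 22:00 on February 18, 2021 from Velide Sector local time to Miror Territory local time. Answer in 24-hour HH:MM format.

21:00

1 February 2021 is a Monday, so the first Monday is February 1 and the fourth is February 22.
1 September 2021 is a Wednesday, so the first Friday is September 3 and the second is September 10.
February 18, 2021 does not fall between 22 February and 10 September, so daylight saving is not in effect and Velide Sector is at UTC+06:00.
22:00 Velide Sector − 6h = 16:00 UTC.
1 October 2020 is a Thursday, so the first Sunday is October 4.
1 April 2021 is a Thursday, so the first Monday is April 5 and the fourth is April 26.
At the standard offset (UTC+04:00), 16:00 UTC + 4h = 20:00 Miror Territory standard time.
The standard-time date in Miror Territory, February 18, 2021, falls between 4 October 2020 and 26 April 2021, so daylight saving is in effect and Miror Territory is at UTC+05:00.
16:00 UTC + 5h = 21:00 Miror Territory.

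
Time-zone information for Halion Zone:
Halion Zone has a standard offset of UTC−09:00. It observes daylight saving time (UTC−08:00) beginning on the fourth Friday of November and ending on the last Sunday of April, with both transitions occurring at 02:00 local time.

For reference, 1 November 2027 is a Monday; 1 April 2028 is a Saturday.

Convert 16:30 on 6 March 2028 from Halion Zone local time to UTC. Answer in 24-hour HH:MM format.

00:30

1 November 2027 is a Monday, so the first Friday is November 5 and the fourth is November 26.
1 April 2028 is a Saturday, so Sundays fall on 2, 9, 16, 23, 30; the last is April 30.
6 March 2028 falls between 26 November 2027 and 30 April 2028, so daylight saving is in effect and Halion Zone is at UTC−08:00.
16:30 local + 8h = 00:30 UTC (rolling into the next day, 7 March 2028).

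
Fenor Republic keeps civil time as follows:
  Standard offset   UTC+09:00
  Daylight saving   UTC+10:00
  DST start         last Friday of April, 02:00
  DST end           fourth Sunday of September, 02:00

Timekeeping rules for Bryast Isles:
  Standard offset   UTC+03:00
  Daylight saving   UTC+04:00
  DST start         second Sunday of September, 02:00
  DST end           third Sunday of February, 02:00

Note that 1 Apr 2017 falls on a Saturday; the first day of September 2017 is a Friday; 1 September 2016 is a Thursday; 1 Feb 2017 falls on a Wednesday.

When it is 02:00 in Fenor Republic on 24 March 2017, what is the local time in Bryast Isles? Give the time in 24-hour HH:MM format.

1 April 2017 is a Saturday, so Fridays fall on 7, 14, 21, 28; the last is April 28.
1 September 2017 is a Friday, so the first Sunday is September 3 and the fourth is September 24.
Daylight saving runs 28 April – 24 September; 24 March 2017 is outside that window, so Fenor Republic is on standard time at UTC+09:00.
02:00 Fenor Republic − 9h = 17:00 UTC (rolling into the previous day, 23 March 2017).
1 September 2016 is a Thursday, so the first Sunday is September 4 and the second is September 11.
1 February 2017 is a Wednesday, so the first Sunday is February 5 and the third is February 19.
At the standard offset (UTC+03:00), 17:00 UTC + 3h = 20:00 Bryast Isles standard time.
The standard-time date in Bryast Isles, 23 March 2017, is outside the daylight-saving period (11 September 2016 – 19 February 2017), so Bryast Isles is on standard time, UTC+03:00.
17:00 UTC + 3h = 20:00 Bryast Isles.

20:00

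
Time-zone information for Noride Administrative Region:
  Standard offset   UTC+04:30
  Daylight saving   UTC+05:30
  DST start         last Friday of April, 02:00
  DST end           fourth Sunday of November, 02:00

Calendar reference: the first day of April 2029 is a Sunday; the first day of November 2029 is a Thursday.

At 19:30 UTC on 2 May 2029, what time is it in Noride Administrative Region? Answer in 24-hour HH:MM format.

1 April 2029 is a Sunday, so Fridays fall on 6, 13, 20, 27; the last is April 27.
1 November 2029 is a Thursday, so the first Sunday is November 4 and the fourth is November 25.
At the standard offset (UTC+04:30), 19:30 UTC + 4h30m = 00:00 Noride Administrative Region standard time (rolling into the next day, 3 May 2029).
The standard-time date in Noride Administrative Region, 3 May 2029, lies within the daylight-saving period (27 April – 25 November), so Noride Administrative Region is on daylight time, UTC+05:30.
19:30 UTC + 5h30m = 01:00 local (rolling into the next day, 3 May 2029).

01:00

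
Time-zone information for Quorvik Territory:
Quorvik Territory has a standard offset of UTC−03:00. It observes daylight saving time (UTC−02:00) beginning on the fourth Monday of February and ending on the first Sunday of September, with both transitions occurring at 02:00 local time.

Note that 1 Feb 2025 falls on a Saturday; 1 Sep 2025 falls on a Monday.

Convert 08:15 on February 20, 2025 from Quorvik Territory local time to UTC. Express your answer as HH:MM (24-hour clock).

11:15

1 February 2025 is a Saturday, so the first Monday is February 3 and the fourth is February 24.
1 September 2025 is a Monday, so the first Sunday is September 7.
February 20, 2025 does not fall between 24 February and 7 September, so daylight saving is not in effect and Quorvik Territory is at UTC−03:00.
08:15 local + 3h = 11:15 UTC.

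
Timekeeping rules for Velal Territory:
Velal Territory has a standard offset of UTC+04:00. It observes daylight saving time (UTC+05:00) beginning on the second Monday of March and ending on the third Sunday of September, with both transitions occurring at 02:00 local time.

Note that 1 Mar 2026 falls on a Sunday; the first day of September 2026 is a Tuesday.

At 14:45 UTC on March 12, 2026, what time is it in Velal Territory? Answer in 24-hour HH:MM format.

19:45

1 March 2026 is a Sunday, so the first Monday is March 2 and the second is March 9.
1 September 2026 is a Tuesday, so the first Sunday is September 6 and the third is September 20.
At the standard offset (UTC+04:00), 14:45 UTC + 4h = 18:45 Velal Territory standard time.
The standard-time date in Velal Territory, March 12, 2026, lies within the daylight-saving period (9 March – 20 September), so Velal Territory is on daylight time, UTC+05:00.
14:45 UTC + 5h = 19:45 local.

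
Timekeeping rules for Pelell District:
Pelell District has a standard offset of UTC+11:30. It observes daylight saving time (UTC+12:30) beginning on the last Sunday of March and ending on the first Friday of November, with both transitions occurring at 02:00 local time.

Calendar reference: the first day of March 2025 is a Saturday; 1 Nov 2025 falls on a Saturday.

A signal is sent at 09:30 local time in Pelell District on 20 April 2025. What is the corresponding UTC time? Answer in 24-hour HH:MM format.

21:00

1 March 2025 is a Saturday, so Sundays fall on 2, 9, 16, 23, 30; the last is March 30.
1 November 2025 is a Saturday, so the first Friday is November 7.
20 April 2025 falls between 30 March and 7 November, so daylight saving is in effect and Pelell District is at UTC+12:30.
09:30 local − 12h30m = 21:00 UTC (rolling into the previous day, 19 April 2025).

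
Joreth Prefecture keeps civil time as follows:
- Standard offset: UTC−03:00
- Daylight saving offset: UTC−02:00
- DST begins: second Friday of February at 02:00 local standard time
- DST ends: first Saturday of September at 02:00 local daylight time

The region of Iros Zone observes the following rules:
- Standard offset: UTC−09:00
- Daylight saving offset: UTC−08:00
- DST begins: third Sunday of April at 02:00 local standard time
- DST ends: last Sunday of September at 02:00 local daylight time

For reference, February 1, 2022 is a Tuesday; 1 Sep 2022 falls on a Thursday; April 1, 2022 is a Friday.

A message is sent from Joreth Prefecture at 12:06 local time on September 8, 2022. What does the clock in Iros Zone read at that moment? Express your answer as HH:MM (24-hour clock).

07:06

1 February 2022 is a Tuesday, so the first Friday is February 4 and the second is February 11.
1 September 2022 is a Thursday, so the first Saturday is September 3.
September 8, 2022 does not fall between 11 February and 3 September, so daylight saving is not in effect and Joreth Prefecture is at UTC−03:00.
12:06 Joreth Prefecture + 3h = 15:06 UTC.
1 April 2022 is a Friday, so the first Sunday is April 3 and the third is April 17.
1 September 2022 is a Thursday, so Sundays fall on 4, 11, 18, 25; the last is September 25.
At the standard offset (UTC−09:00), 15:06 UTC − 9h = 06:06 Iros Zone standard time.
The standard-time date in Iros Zone, September 8, 2022, lies within the daylight-saving period (17 April – 25 September), so Iros Zone is on daylight time, UTC−08:00.
15:06 UTC − 8h = 07:06 Iros Zone.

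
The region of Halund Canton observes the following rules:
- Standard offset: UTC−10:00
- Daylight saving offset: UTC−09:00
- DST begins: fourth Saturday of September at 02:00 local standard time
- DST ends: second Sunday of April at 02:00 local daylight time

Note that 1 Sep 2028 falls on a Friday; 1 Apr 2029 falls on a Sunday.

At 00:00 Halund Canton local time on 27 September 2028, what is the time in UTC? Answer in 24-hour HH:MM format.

09:00

1 September 2028 is a Friday, so the first Saturday is September 2 and the fourth is September 23.
1 April 2029 is a Sunday, so the first Sunday is April 1 and the second is April 8.
27 September 2028 lies within the daylight-saving period (23 September 2028 – 8 April 2029), so Halund Canton is on daylight time, UTC−09:00.
00:00 local + 9h = 09:00 UTC.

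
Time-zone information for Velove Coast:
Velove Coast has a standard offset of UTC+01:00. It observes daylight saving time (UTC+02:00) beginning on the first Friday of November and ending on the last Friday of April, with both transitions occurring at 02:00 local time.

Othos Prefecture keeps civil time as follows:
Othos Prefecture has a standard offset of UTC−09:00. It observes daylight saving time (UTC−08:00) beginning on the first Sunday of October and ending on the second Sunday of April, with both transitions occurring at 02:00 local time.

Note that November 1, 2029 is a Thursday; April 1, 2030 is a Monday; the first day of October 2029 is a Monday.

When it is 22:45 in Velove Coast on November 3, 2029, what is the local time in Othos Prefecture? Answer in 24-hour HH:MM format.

12:45

1 November 2029 is a Thursday, so the first Friday is November 2.
1 April 2030 is a Monday, so Fridays fall on 5, 12, 19, 26; the last is April 26.
Daylight saving runs 2 November 2029 – 26 April 2030; November 3, 2029 is inside that window, so Velove Coast is at UTC+02:00.
22:45 Velove Coast − 2h = 20:45 UTC.
1 October 2029 is a Monday, so the first Sunday is October 7.
1 April 2030 is a Monday, so the first Sunday is April 7 and the second is April 14.
At the standard offset (UTC−09:00), 20:45 UTC − 9h = 11:45 Othos Prefecture standard time.
Daylight saving runs 7 October 2029 – 14 April 2030; the standard-time date in Othos Prefecture, November 3, 2029, is inside that window, so Othos Prefecture is at UTC−08:00.
20:45 UTC − 8h = 12:45 Othos Prefecture.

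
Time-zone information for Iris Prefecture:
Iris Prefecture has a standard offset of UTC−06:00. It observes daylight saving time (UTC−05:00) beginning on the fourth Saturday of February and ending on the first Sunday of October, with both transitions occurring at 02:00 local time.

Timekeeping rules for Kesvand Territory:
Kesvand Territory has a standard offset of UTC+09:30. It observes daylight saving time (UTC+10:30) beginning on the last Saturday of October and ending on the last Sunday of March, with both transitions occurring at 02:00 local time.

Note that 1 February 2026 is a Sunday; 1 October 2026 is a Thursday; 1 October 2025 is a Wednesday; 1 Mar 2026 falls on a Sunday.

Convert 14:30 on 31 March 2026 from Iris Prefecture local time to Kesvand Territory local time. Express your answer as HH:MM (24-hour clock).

05:00

1 February 2026 is a Sunday, so the first Saturday is February 7 and the fourth is February 28.
1 October 2026 is a Thursday, so the first Sunday is October 4.
31 March 2026 lies within the daylight-saving period (28 February – 4 October), so Iris Prefecture is on daylight time, UTC−05:00.
14:30 Iris Prefecture + 5h = 19:30 UTC.
1 October 2025 is a Wednesday, so Saturdays fall on 4, 11, 18, 25; the last is October 25.
1 March 2026 is a Sunday, so Sundays fall on 1, 8, 15, 22, 29; the last is March 29.
At the standard offset (UTC+09:30), 19:30 UTC + 9h30m = 05:00 Kesvand Territory standard time (rolling into the next day, 1 April 2026).
The standard-time date in Kesvand Territory, 1 April 2026, does not fall between 25 October 2025 and 29 March 2026, so daylight saving is not in effect and Kesvand Territory is at UTC+09:30.
19:30 UTC + 9h30m = 05:00 Kesvand Territory (rolling into the next day, 1 April 2026).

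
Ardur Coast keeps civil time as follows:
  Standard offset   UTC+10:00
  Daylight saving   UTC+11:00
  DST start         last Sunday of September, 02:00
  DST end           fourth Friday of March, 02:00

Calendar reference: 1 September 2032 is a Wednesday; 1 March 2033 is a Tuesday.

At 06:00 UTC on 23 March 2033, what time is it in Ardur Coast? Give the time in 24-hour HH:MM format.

17:00

1 September 2032 is a Wednesday, so Sundays fall on 5, 12, 19, 26; the last is September 26.
1 March 2033 is a Tuesday, so the first Friday is March 4 and the fourth is March 25.
At the standard offset (UTC+10:00), 06:00 UTC + 10h = 16:00 Ardur Coast standard time.
The standard-time date in Ardur Coast, 23 March 2033, falls between 26 September 2032 and 25 March 2033, so daylight saving is in effect and Ardur Coast is at UTC+11:00.
06:00 UTC + 11h = 17:00 local.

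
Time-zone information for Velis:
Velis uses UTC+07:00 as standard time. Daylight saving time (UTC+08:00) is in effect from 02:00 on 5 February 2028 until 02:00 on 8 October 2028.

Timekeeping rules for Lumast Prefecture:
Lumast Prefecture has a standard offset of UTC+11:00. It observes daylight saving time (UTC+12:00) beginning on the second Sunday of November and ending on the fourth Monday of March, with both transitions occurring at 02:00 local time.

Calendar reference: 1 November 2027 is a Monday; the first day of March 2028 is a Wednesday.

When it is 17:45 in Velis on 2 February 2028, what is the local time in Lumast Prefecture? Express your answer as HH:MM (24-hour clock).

2 February 2028 does not fall between 5 February and 8 October, so daylight saving is not in effect and Velis is at UTC+07:00.
17:45 Velis − 7h = 10:45 UTC.
1 November 2027 is a Monday, so the first Sunday is November 7 and the second is November 14.
1 March 2028 is a Wednesday, so the first Monday is March 6 and the fourth is March 27.
At the standard offset (UTC+11:00), 10:45 UTC + 11h = 21:45 Lumast Prefecture standard time.
The standard-time date in Lumast Prefecture, 2 February 2028, lies within the daylight-saving period (14 November 2027 – 27 March 2028), so Lumast Prefecture is on daylight time, UTC+12:00.
10:45 UTC + 12h = 22:45 Lumast Prefecture.

22:45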